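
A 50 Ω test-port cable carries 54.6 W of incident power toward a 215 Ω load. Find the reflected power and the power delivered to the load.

Γ = (215 − 50)/(215 + 50) = 0.623
|Γ|² = 0.388
P_refl = |Γ|²·P_inc = 21.2 W, P_del = (1 − |Γ|²)·P_inc = 33.4 W

P_reflected ≈ 21.2 W; P_delivered ≈ 33.4 W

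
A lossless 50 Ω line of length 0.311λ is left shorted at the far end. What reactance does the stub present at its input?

X_in ≈ -124 Ω (capacitive)

βl = 2π × 0.311 = 112°
tan(βl) = -2.48
For a shorted stub, Z_in = jZ_0·tan(βl)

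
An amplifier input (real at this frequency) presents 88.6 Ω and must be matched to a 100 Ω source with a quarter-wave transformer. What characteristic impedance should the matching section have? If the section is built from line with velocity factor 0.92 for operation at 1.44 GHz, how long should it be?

Z_qwt ≈ 94.1 Ω; length ≈ 4.79 cm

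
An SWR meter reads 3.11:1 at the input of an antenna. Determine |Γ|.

|Γ| = (S − 1)/(S + 1) = (3.11 − 1)/(3.11 + 1) = 2.11/4.11

|Γ| ≈ 0.513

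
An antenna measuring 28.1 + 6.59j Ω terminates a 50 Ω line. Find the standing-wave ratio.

VSWR ≈ 1.82

Γ = (Z_L − Z_0)/(Z_L + Z_0) = (-21.9 + j6.59)/(78.1 + j6.59)
|Γ| = 22.9/78.4 = 0.292
VSWR = (1 + |Γ|)/(1 − |Γ|) = 1.29/0.708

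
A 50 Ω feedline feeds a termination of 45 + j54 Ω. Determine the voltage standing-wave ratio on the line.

Γ = (Z_L − Z_0)/(Z_L + Z_0) = (-5 + j54)/(95 + j54)
|Γ| = 54.2/109 = 0.496
VSWR = (1 + |Γ|)/(1 − |Γ|) = 1.5/0.504

VSWR ≈ 2.97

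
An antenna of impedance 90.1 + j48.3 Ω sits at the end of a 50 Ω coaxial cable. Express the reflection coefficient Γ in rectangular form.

Γ = (Z_L − Z_0)/(Z_L + Z_0) = (40.1 + j48.3)/(140.1 + j48.3)

Γ ≈ 0.362 + j0.22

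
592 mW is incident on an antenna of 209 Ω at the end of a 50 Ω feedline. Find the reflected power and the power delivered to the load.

P_reflected ≈ 223 mW; P_delivered ≈ 369 mW

Γ = (209 − 50)/(209 + 50) = 0.614
|Γ|² = 0.377
P_refl = |Γ|²·P_inc = 223 mW, P_del = (1 − |Γ|²)·P_inc = 369 mW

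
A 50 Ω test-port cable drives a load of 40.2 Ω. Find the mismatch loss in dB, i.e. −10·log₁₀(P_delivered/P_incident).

mismatch loss ≈ 0.0516 dB

Γ = (40.2 − 50)/(40.2 + 50) = -0.109
|Γ|² = 0.0118, so P_del/P_inc = 1 − |Γ|² = 0.988
ML = −10·log₁₀(1 − |Γ|²)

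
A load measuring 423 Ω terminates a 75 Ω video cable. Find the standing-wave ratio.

For a purely resistive load, VSWR = R_L/Z_0 or Z_0/R_L (whichever > 1) = 423/75

VSWR ≈ 5.64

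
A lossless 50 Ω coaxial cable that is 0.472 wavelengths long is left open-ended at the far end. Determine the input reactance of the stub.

βl = 2π × 0.472 = 170°
tan(βl) = -0.178
For an open-ended stub, Z_in = −jZ_0·cot(βl) = −jZ_0/tan(βl)

X_in ≈ 281 Ω (inductive)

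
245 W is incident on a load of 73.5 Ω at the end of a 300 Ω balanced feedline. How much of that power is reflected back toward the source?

P_reflected ≈ 90.1 W

Γ = (73.5 − 300)/(73.5 + 300) = -0.606
|Γ|² = 0.368
P_refl = |Γ|²·P_inc = 90.1 W, P_del = (1 − |Γ|²)·P_inc = 155 W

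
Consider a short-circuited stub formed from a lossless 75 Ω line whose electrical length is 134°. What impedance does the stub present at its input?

tan(βl) = -1.04
For a short-circuited stub, Z_in = jZ_0·tan(βl)

Z_in ≈ −j77.7 Ω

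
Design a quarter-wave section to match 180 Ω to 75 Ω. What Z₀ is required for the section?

Z_qwt ≈ 116 Ω

Z_qwt = √(Z_0·R_L) = √(75 × 180) = √13500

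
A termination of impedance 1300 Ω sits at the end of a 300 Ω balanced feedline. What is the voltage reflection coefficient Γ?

Γ = 0.625

Γ = (Z_L − Z_0)/(Z_L + Z_0) = (1300 − 300)/(1300 + 300) = 1000/1600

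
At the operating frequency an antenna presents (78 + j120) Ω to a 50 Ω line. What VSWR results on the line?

Γ = (Z_L − Z_0)/(Z_L + Z_0) = (28 + j120)/(128 + j120)
|Γ| = 123/175 = 0.702
VSWR = (1 + |Γ|)/(1 − |Γ|) = 1.7/0.298

VSWR ≈ 5.72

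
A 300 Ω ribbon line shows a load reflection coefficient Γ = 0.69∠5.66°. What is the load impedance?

Z_L ≈ 1530 + j397 Ω

Z_L = Z_0·(1 + Γ)/(1 − Γ) = 300·(1.69 + j0.0681)/(0.313 − j0.0681)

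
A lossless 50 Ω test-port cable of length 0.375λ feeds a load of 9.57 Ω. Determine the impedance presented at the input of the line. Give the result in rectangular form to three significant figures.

Z_in ≈ 18.5 − j46.5 Ω

βl = 2π × 0.375 = 135°
tan(βl) = tan(135°) = -1
Z_in = Z_0·(Z_L + jZ_0·tanβl)/(Z_0 + jZ_L·tanβl)
     = 50·(9.57 − j50)/(50 − j9.57)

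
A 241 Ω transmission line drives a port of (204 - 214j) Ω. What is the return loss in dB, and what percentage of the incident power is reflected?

Γ = (-37 − j214)/(445 − j214), |Γ| = 0.44
RL = −20·log₁₀(0.44) = 7.13 dB
P_refl/P_inc = |Γ|² = 0.193

RL ≈ 7.13 dB; 19.3% of incident power reflected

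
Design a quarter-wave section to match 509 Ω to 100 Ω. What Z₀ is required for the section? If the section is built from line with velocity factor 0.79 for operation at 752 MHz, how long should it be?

Z_qwt = √(Z_0·R_L) = √(100 × 509) = √50900
λ = 0.79·c/f = 0.315 m, so l = λ/4 = 0.0788 m

Z_qwt ≈ 226 Ω; length ≈ 7.88 cm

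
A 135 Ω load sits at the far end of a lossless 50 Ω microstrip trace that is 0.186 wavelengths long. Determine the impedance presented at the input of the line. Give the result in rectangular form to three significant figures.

Z_in ≈ 21.3 − j17.9 Ω

βl = 2π × 0.186 = 67°
tan(βl) = tan(67°) = 2.35
Z_in = Z_0·(Z_L + jZ_0·tanβl)/(Z_0 + jZ_L·tanβl)
     = 50·(135 + j118)/(50 + j317)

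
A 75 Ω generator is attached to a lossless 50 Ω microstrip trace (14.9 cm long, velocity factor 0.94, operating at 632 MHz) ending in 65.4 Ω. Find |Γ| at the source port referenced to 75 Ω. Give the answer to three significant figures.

|Γ| ≈ 0.286

λ = v/f = 0.94·c / 632 MHz = 0.446 m
βl = 2π·l/λ = 2π × 0.334 = 120°
tan(βl) = -1.72
Z_in = Z_0·(Z_L + jZ_0·tanβl)/(Z_0 + jZ_L·tanβl) = 42.7 + j10.1 Ω
Γ_s = (Z_in − Z_s)/(Z_in + Z_s) = (-32.3 + j10.1)/(118 + j10.1), |Γ_s| = 0.286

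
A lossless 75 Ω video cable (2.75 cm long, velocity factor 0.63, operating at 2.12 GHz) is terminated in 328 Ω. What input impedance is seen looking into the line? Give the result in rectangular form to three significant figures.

Z_in ≈ 19.5 + j27.1 Ω

λ = v/f = 0.63·c / 2.12 GHz = 0.0892 m
βl = 2π·l/λ = 2π × 0.308 = 111°
tan(βl) = tan(111°) = -2.6
Z_in = Z_0·(Z_L + jZ_0·tanβl)/(Z_0 + jZ_L·tanβl)
     = 75·(328 − j195)/(75 − j852)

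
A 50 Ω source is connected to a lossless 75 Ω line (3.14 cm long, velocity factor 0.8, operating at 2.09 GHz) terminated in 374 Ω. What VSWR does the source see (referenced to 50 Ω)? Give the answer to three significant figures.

λ = v/f = 0.8·c / 2.09 GHz = 0.115 m
βl = 2π·l/λ = 2π × 0.273 = 98.4°
tan(βl) = -6.74
Z_in = Z_0·(Z_L + jZ_0·tanβl)/(Z_0 + jZ_L·tanβl) = 15.4 + j10.7 Ω
Γ_s = (Z_in − Z_s)/(Z_in + Z_s) = (-34.6 + j10.7)/(65.4 + j10.7), |Γ_s| = 0.547
VSWR = (1 + |Γ_s|)/(1 − |Γ_s|)

VSWR ≈ 3.42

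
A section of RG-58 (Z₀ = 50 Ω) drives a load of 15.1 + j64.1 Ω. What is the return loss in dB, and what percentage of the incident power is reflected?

RL ≈ 1.95 dB; 63.8% of incident power reflected

Γ = (-34.9 + j64.1)/(65.1 + j64.1), |Γ| = 0.799
RL = −20·log₁₀(0.799) = 1.95 dB
P_refl/P_inc = |Γ|² = 0.638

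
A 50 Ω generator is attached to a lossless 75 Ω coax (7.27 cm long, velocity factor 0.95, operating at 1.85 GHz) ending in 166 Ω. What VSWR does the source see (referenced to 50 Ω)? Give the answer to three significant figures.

λ = v/f = 0.95·c / 1.85 GHz = 0.154 m
βl = 2π·l/λ = 2π × 0.472 = 170°
tan(βl) = -0.178
Z_in = Z_0·(Z_L + jZ_0·tanβl)/(Z_0 + jZ_L·tanβl) = 148 + j45.1 Ω
Γ_s = (Z_in − Z_s)/(Z_in + Z_s) = (98.2 + j45.1)/(198 + j45.1), |Γ_s| = 0.532
VSWR = (1 + |Γ_s|)/(1 − |Γ_s|)

VSWR ≈ 3.27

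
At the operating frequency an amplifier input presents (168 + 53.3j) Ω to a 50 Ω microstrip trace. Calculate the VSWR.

VSWR ≈ 3.73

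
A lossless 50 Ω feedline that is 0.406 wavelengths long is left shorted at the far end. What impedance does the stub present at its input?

βl = 2π × 0.406 = 146°
tan(βl) = -0.67
For a shorted stub, Z_in = jZ_0·tan(βl)

Z_in ≈ −j33.5 Ω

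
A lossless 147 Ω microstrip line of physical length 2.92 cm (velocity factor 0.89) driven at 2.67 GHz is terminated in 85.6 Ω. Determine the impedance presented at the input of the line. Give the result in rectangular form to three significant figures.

Z_in ≈ 223 − j63.7 Ω

λ = v/f = 0.89·c / 2.67 GHz = 0.1 m
βl = 2π·l/λ = 2π × 0.292 = 105°
tan(βl) = tan(105°) = -3.7
Z_in = Z_0·(Z_L + jZ_0·tanβl)/(Z_0 + jZ_L·tanβl)
     = 147·(85.6 − j544)/(147 − j317)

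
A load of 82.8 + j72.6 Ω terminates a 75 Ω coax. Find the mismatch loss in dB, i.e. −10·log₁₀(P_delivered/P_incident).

Γ = (7.8 + j72.6)/(157.8 + j72.6), |Γ| = 0.42
|Γ|² = 0.177, so P_del/P_inc = 1 − |Γ|² = 0.823
ML = −10·log₁₀(1 − |Γ|²)

mismatch loss ≈ 0.844 dB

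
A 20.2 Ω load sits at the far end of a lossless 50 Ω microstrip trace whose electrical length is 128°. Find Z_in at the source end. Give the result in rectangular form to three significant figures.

Z_in ≈ 42 − j42.3 Ω

tan(βl) = tan(128°) = -1.28
Z_in = Z_0·(Z_L + jZ_0·tanβl)/(Z_0 + jZ_L·tanβl)
     = 50·(20.2 − j64)/(50 − j25.9)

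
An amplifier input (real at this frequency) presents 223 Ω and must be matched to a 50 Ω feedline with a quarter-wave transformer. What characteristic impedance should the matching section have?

Z_qwt = √(Z_0·R_L) = √(50 × 223) = √11150

Z_qwt ≈ 106 Ω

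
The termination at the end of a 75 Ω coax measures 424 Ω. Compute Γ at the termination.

Γ = 0.699

Γ = (Z_L − Z_0)/(Z_L + Z_0) = (424 − 75)/(424 + 75) = 349/499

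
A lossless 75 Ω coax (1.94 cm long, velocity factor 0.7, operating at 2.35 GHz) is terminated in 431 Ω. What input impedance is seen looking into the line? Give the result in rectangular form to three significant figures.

λ = v/f = 0.7·c / 2.35 GHz = 0.0894 m
βl = 2π·l/λ = 2π × 0.217 = 78.2°
tan(βl) = tan(78.2°) = 4.77
Z_in = Z_0·(Z_L + jZ_0·tanβl)/(Z_0 + jZ_L·tanβl)
     = 75·(431 + j358)/(75 + j2050)

Z_in ≈ 13.6 − j15.2 Ω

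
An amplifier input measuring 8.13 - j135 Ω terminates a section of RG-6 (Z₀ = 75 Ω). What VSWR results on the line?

VSWR ≈ 39.2

Γ = (Z_L − Z_0)/(Z_L + Z_0) = (-66.87 − j135)/(83.13 − j135)
|Γ| = 151/159 = 0.95
VSWR = (1 + |Γ|)/(1 − |Γ|) = 1.95/0.0498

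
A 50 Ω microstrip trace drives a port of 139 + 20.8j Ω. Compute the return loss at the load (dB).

Γ = (89 + j20.8)/(189 + j20.8), |Γ| = 0.481
RL = −20·log₁₀|Γ| = −20·log₁₀(0.481)

RL ≈ 6.36 dB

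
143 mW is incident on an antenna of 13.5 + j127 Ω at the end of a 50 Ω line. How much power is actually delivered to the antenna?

P_delivered ≈ 19.2 mW

|Γ| = |(-36.5 + j127)/(63.5 + j127)| = 0.931
|Γ|² = 0.866
P_refl = |Γ|²·P_inc = 124 mW, P_del = (1 − |Γ|²)·P_inc = 19.2 mW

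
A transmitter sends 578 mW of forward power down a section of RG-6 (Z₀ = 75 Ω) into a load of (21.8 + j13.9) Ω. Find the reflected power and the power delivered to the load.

|Γ| = |(-53.2 + j13.9)/(96.8 + j13.9)| = 0.562
|Γ|² = 0.316
P_refl = |Γ|²·P_inc = 183 mW, P_del = (1 − |Γ|²)·P_inc = 395 mW

P_reflected ≈ 183 mW; P_delivered ≈ 395 mW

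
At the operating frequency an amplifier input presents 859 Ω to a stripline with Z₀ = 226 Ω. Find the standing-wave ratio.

VSWR ≈ 3.8

Γ = (859 − 226)/(859 + 226) = 0.583
VSWR = (1 + 0.583)/(1 − 0.583)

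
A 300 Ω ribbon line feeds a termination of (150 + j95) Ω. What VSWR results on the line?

VSWR ≈ 2.26

Γ = (Z_L − Z_0)/(Z_L + Z_0) = (-150 + j95)/(450 + j95)
|Γ| = 178/460 = 0.386
VSWR = (1 + |Γ|)/(1 − |Γ|) = 1.39/0.614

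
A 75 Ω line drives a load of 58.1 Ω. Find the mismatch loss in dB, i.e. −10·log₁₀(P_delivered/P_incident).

Γ = (58.1 − 75)/(58.1 + 75) = -0.127
|Γ|² = 0.0161, so P_del/P_inc = 1 − |Γ|² = 0.984
ML = −10·log₁₀(1 − |Γ|²)

mismatch loss ≈ 0.0706 dB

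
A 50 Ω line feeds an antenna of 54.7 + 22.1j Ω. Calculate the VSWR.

VSWR ≈ 1.54

Γ = (Z_L − Z_0)/(Z_L + Z_0) = (4.7 + j22.1)/(104.7 + j22.1)
|Γ| = 22.6/107 = 0.211
VSWR = (1 + |Γ|)/(1 − |Γ|) = 1.21/0.789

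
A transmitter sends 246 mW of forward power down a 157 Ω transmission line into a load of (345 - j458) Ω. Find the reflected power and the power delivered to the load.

P_reflected ≈ 131 mW; P_delivered ≈ 115 mW

|Γ| = |(188 − j458)/(502 − j458)| = 0.729
|Γ|² = 0.531
P_refl = |Γ|²·P_inc = 131 mW, P_del = (1 − |Γ|²)·P_inc = 115 mW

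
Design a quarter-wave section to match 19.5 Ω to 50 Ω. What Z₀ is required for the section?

Z_qwt = √(Z_0·R_L) = √(50 × 19.5) = √975

Z_qwt ≈ 31.2 Ω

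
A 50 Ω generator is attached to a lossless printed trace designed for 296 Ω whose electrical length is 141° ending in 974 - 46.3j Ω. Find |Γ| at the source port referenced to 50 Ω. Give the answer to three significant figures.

|Γ| ≈ 0.857

tan(βl) = -0.81
Z_in = Z_0·(Z_L + jZ_0·tanβl)/(Z_0 + jZ_L·tanβl) = 205 + j298 Ω
Γ_s = (Z_in − Z_s)/(Z_in + Z_s) = (155 + j298)/(255 + j298), |Γ_s| = 0.857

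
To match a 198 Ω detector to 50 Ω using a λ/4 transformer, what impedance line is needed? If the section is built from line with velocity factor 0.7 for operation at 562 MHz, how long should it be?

Z_qwt = √(Z_0·R_L) = √(50 × 198) = √9900
λ = 0.7·c/f = 0.374 m, so l = λ/4 = 0.0934 m

Z_qwt ≈ 99.5 Ω; length ≈ 9.34 cm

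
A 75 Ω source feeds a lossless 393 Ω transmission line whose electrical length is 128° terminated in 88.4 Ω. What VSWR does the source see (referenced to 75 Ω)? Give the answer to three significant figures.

tan(βl) = -1.28
Z_in = Z_0·(Z_L + jZ_0·tanβl)/(Z_0 + jZ_L·tanβl) = 215 − j441 Ω
Γ_s = (Z_in − Z_s)/(Z_in + Z_s) = (140 − j441)/(290 − j441), |Γ_s| = 0.877
VSWR = (1 + |Γ_s|)/(1 − |Γ_s|)

VSWR ≈ 15.2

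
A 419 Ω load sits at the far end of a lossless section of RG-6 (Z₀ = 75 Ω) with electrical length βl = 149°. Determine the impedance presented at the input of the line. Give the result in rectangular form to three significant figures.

tan(βl) = tan(149°) = -0.601
Z_in = Z_0·(Z_L + jZ_0·tanβl)/(Z_0 + jZ_L·tanβl)
     = 75·(419 − j45.1)/(75 − j252)

Z_in ≈ 46.5 + j111 Ω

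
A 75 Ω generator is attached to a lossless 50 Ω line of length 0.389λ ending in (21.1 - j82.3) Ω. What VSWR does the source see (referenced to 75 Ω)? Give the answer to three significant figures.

βl = 2π × 0.389 = 140°
tan(βl) = -0.838
Z_in = Z_0·(Z_L + jZ_0·tanβl)/(Z_0 + jZ_L·tanβl) = 134 + j203 Ω
Γ_s = (Z_in − Z_s)/(Z_in + Z_s) = (58.6 + j203)/(209 + j203), |Γ_s| = 0.726
VSWR = (1 + |Γ_s|)/(1 − |Γ_s|)

VSWR ≈ 6.29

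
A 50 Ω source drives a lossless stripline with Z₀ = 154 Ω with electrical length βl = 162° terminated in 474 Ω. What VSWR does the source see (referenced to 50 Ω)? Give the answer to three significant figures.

VSWR ≈ 8.75

tan(βl) = -0.325
Z_in = Z_0·(Z_L + jZ_0·tanβl)/(Z_0 + jZ_L·tanβl) = 262 + j212 Ω
Γ_s = (Z_in − Z_s)/(Z_in + Z_s) = (212 + j212)/(312 + j212), |Γ_s| = 0.795
VSWR = (1 + |Γ_s|)/(1 − |Γ_s|)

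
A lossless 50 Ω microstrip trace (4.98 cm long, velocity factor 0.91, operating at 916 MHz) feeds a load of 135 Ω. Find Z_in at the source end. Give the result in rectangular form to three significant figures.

Z_in ≈ 23.6 − j23.7 Ω

λ = v/f = 0.91·c / 916 MHz = 0.298 m
βl = 2π·l/λ = 2π × 0.167 = 60.2°
tan(βl) = tan(60.2°) = 1.74
Z_in = Z_0·(Z_L + jZ_0·tanβl)/(Z_0 + jZ_L·tanβl)
     = 50·(135 + j87.1)/(50 + j235)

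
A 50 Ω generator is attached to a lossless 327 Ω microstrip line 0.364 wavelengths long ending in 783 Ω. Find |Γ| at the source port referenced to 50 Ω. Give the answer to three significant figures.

|Γ| ≈ 0.788

βl = 2π × 0.364 = 131°
tan(βl) = -1.15
Z_in = Z_0·(Z_L + jZ_0·tanβl)/(Z_0 + jZ_L·tanβl) = 212 + j208 Ω
Γ_s = (Z_in − Z_s)/(Z_in + Z_s) = (162 + j208)/(262 + j208), |Γ_s| = 0.788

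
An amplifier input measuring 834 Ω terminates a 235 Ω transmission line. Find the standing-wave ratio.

VSWR ≈ 3.55

Γ = (834 − 235)/(834 + 235) = 0.56
VSWR = (1 + 0.56)/(1 − 0.56)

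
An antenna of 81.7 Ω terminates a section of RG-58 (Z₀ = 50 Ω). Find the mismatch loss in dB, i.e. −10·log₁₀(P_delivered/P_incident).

Γ = (81.7 − 50)/(81.7 + 50) = 0.241
|Γ|² = 0.0579, so P_del/P_inc = 1 − |Γ|² = 0.942
ML = −10·log₁₀(1 − |Γ|²)

mismatch loss ≈ 0.259 dB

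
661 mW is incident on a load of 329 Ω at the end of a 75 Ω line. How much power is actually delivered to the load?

P_delivered ≈ 400 mW

Γ = (329 − 75)/(329 + 75) = 0.629
|Γ|² = 0.395
P_refl = |Γ|²·P_inc = 261 mW, P_del = (1 − |Γ|²)·P_inc = 400 mW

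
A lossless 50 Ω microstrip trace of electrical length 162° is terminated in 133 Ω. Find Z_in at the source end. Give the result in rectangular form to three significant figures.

tan(βl) = tan(162°) = -0.325
Z_in = Z_0·(Z_L + jZ_0·tanβl)/(Z_0 + jZ_L·tanβl)
     = 50·(133 − j16.2)/(50 − j43.2)

Z_in ≈ 84.2 + j56.5 Ω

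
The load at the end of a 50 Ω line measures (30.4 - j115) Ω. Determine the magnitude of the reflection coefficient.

|Γ| ≈ 0.831

Γ = (Z_L − Z_0)/(Z_L + Z_0) = (-19.6 − j115)/(80.4 − j115)
|Γ| = 117/140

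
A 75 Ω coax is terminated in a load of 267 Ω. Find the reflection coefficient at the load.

Γ = (Z_L − Z_0)/(Z_L + Z_0) = (267 − 75)/(267 + 75) = 192/342

Γ = 0.561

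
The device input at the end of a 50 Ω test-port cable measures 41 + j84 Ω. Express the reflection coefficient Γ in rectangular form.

Γ ≈ 0.407 + j0.548

Γ = (Z_L − Z_0)/(Z_L + Z_0) = (-9 + j84)/(91 + j84)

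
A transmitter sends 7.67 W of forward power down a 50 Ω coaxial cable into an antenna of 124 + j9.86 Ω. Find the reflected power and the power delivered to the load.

P_reflected ≈ 1.41 W; P_delivered ≈ 6.26 W

|Γ| = |(74 + j9.86)/(174 + j9.86)| = 0.428
|Γ|² = 0.183
P_refl = |Γ|²·P_inc = 1.41 W, P_del = (1 − |Γ|²)·P_inc = 6.26 W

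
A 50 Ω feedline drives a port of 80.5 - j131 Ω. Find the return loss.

Γ = (30.5 − j131)/(130.5 − j131), |Γ| = 0.727
RL = −20·log₁₀|Γ| = −20·log₁₀(0.727)

RL ≈ 2.76 dB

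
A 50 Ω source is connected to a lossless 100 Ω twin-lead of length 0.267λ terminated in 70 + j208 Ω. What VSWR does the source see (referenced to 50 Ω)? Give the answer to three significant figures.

βl = 2π × 0.267 = 96.1°
tan(βl) = -9.33
Z_in = Z_0·(Z_L + jZ_0·tanβl)/(Z_0 + jZ_L·tanβl) = 13.4 − j31.2 Ω
Γ_s = (Z_in − Z_s)/(Z_in + Z_s) = (-36.6 − j31.2)/(63.4 − j31.2), |Γ_s| = 0.68
VSWR = (1 + |Γ_s|)/(1 − |Γ_s|)

VSWR ≈ 5.26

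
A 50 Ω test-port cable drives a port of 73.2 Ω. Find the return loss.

Γ = (73.2 − 50)/(73.2 + 50) = 0.188
RL = −20·log₁₀|Γ| = −20·log₁₀(0.188)

RL ≈ 14.5 dB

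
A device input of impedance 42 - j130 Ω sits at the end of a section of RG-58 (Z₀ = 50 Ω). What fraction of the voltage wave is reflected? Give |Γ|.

|Γ| ≈ 0.818

Γ = (Z_L − Z_0)/(Z_L + Z_0) = (-8 − j130)/(92 − j130)
|Γ| = 130/159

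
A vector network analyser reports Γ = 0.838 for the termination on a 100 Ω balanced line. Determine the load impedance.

Z_L = Z_0·(1 + Γ)/(1 − Γ) = 100·(1.84)/(0.162)

Z_L ≈ 1130 Ω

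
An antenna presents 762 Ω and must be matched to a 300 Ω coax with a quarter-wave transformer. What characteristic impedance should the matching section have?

Z_qwt = √(Z_0·R_L) = √(300 × 762) = √228600

Z_qwt ≈ 478 Ω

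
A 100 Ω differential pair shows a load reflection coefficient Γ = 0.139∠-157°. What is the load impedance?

Z_L ≈ 76.9 − j8.52 Ω

Z_L = Z_0·(1 + Γ)/(1 − Γ) = 100·(0.872 − j0.0543)/(1.13 + j0.0543)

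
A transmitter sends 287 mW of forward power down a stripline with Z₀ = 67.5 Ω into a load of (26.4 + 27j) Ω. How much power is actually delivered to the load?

P_delivered ≈ 214 mW

|Γ| = |(-41.1 + j27)/(93.9 + j27)| = 0.503
|Γ|² = 0.253
P_refl = |Γ|²·P_inc = 72.7 mW, P_del = (1 − |Γ|²)·P_inc = 214 mW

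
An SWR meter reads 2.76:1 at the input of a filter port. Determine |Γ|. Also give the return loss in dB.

|Γ| = (S − 1)/(S + 1) = (2.76 − 1)/(2.76 + 1) = 1.76/3.76
RL = −20·log₁₀|Γ| = −20·log₁₀(0.468)

|Γ| ≈ 0.468; return loss ≈ 6.59 dB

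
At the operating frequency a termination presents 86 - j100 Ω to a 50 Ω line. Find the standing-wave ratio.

VSWR ≈ 4.4

Γ = (Z_L − Z_0)/(Z_L + Z_0) = (36 − j100)/(136 − j100)
|Γ| = 106/169 = 0.63
VSWR = (1 + |Γ|)/(1 − |Γ|) = 1.63/0.37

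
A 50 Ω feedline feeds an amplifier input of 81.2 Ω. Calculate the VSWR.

VSWR ≈ 1.62

Γ = (81.2 − 50)/(81.2 + 50) = 0.238
VSWR = (1 + 0.238)/(1 − 0.238)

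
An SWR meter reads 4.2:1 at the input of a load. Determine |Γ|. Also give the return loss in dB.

|Γ| ≈ 0.615; return loss ≈ 4.22 dB

|Γ| = (S − 1)/(S + 1) = (4.2 − 1)/(4.2 + 1) = 3.2/5.2
RL = −20·log₁₀|Γ| = −20·log₁₀(0.615)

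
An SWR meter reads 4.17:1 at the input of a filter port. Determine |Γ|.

|Γ| ≈ 0.613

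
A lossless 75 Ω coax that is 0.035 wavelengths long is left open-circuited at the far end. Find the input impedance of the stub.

Z_in ≈ −j336 Ω

βl = 2π × 0.035 = 12.6°
tan(βl) = 0.224
For an open-circuited stub, Z_in = −jZ_0·cot(βl) = −jZ_0/tan(βl)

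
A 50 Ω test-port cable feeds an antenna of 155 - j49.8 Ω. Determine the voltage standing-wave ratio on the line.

Γ = (Z_L − Z_0)/(Z_L + Z_0) = (105 − j49.8)/(205 − j49.8)
|Γ| = 116/211 = 0.551
VSWR = (1 + |Γ|)/(1 − |Γ|) = 1.55/0.449

VSWR ≈ 3.45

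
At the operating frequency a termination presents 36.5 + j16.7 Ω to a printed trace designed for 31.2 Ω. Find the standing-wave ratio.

Γ = (Z_L − Z_0)/(Z_L + Z_0) = (5.3 + j16.7)/(67.7 + j16.7)
|Γ| = 17.5/69.7 = 0.251
VSWR = (1 + |Γ|)/(1 − |Γ|) = 1.25/0.749

VSWR ≈ 1.67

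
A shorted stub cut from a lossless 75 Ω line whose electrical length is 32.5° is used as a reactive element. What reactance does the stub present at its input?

tan(βl) = 0.637
For a shorted stub, Z_in = jZ_0·tan(βl)

X_in ≈ 47.8 Ω (inductive)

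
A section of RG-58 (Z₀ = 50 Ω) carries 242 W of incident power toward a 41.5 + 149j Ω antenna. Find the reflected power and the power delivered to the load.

|Γ| = |(-8.5 + j149)/(91.5 + j149)| = 0.854
|Γ|² = 0.729
P_refl = |Γ|²·P_inc = 176 W, P_del = (1 − |Γ|²)·P_inc = 65.7 W

P_reflected ≈ 176 W; P_delivered ≈ 65.7 W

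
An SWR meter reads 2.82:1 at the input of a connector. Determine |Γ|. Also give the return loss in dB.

|Γ| ≈ 0.476; return loss ≈ 6.44 dB

|Γ| = (S − 1)/(S + 1) = (2.82 − 1)/(2.82 + 1) = 1.82/3.82
RL = −20·log₁₀|Γ| = −20·log₁₀(0.476)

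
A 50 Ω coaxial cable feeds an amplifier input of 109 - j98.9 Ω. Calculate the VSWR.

Γ = (Z_L − Z_0)/(Z_L + Z_0) = (59 − j98.9)/(159 − j98.9)
|Γ| = 115/187 = 0.615
VSWR = (1 + |Γ|)/(1 − |Γ|) = 1.62/0.385

VSWR ≈ 4.2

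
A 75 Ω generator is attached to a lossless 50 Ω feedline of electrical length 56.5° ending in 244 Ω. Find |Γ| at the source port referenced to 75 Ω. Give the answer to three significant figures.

|Γ| ≈ 0.719

tan(βl) = 1.51
Z_in = Z_0·(Z_L + jZ_0·tanβl)/(Z_0 + jZ_L·tanβl) = 14.5 − j31.1 Ω
Γ_s = (Z_in − Z_s)/(Z_in + Z_s) = (-60.5 − j31.1)/(89.5 − j31.1), |Γ_s| = 0.719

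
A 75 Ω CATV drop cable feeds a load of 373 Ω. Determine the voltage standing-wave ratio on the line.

Γ = (373 − 75)/(373 + 75) = 0.665
VSWR = (1 + 0.665)/(1 − 0.665)

VSWR ≈ 4.97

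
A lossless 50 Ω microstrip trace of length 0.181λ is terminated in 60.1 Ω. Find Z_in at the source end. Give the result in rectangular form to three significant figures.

Z_in ≈ 44 − j6.21 Ω

βl = 2π × 0.181 = 65.2°
tan(βl) = tan(65.2°) = 2.16
Z_in = Z_0·(Z_L + jZ_0·tanβl)/(Z_0 + jZ_L·tanβl)
     = 50·(60.1 + j108)/(50 + j130)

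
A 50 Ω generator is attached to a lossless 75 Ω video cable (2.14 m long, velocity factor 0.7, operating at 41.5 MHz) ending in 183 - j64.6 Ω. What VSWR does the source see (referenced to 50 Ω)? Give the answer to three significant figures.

λ = v/f = 0.7·c / 41.5 MHz = 5.06 m
βl = 2π·l/λ = 2π × 0.423 = 152°
tan(βl) = -0.526
Z_in = Z_0·(Z_L + jZ_0·tanβl)/(Z_0 + jZ_L·tanβl) = 120 + j91.4 Ω
Γ_s = (Z_in − Z_s)/(Z_in + Z_s) = (70 + j91.4)/(170 + j91.4), |Γ_s| = 0.597
VSWR = (1 + |Γ_s|)/(1 − |Γ_s|)

VSWR ≈ 3.96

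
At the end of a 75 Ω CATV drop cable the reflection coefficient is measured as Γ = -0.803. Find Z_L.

Z_L = Z_0·(1 + Γ)/(1 − Γ) = 75·(0.197)/(1.8)

Z_L ≈ 8.19 Ω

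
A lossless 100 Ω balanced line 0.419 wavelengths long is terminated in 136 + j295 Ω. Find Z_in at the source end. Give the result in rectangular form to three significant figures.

Z_in ≈ 23.5 + j97.2 Ω

βl = 2π × 0.419 = 151°
tan(βl) = tan(151°) = -0.558
Z_in = Z_0·(Z_L + jZ_0·tanβl)/(Z_0 + jZ_L·tanβl)
     = 100·(136 + j239)/(265 − j75.9)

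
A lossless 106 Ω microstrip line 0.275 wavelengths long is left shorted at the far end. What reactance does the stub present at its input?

βl = 2π × 0.275 = 99°
tan(βl) = -6.31
For a shorted stub, Z_in = jZ_0·tan(βl)

X_in ≈ -669 Ω (capacitive)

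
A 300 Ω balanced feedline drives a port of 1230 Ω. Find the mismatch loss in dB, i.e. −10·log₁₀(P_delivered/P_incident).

Γ = (1230 − 300)/(1230 + 300) = 0.608
|Γ|² = 0.369, so P_del/P_inc = 1 − |Γ|² = 0.631
ML = −10·log₁₀(1 − |Γ|²)

mismatch loss ≈ 2 dB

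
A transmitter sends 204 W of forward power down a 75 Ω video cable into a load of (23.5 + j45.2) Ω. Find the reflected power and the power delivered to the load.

P_reflected ≈ 81.6 W; P_delivered ≈ 122 W

|Γ| = |(-51.5 + j45.2)/(98.5 + j45.2)| = 0.632
|Γ|² = 0.4
P_refl = |Γ|²·P_inc = 81.6 W, P_del = (1 − |Γ|²)·P_inc = 122 W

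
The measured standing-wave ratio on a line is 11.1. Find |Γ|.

|Γ| ≈ 0.835

|Γ| = (S − 1)/(S + 1) = (11.1 − 1)/(11.1 + 1) = 10.1/12.1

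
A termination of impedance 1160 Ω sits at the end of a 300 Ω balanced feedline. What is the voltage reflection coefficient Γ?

Γ = (Z_L − Z_0)/(Z_L + Z_0) = (1160 − 300)/(1160 + 300) = 860/1460

Γ = 0.589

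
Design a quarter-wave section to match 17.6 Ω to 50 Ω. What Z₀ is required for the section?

Z_qwt ≈ 29.7 Ω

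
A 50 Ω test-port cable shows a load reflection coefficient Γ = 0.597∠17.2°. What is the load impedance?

Z_L ≈ 149 + j81.8 Ω

Z_L = Z_0·(1 + Γ)/(1 − Γ) = 50·(1.57 + j0.177)/(0.43 − j0.177)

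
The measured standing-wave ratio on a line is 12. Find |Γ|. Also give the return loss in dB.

|Γ| = (S − 1)/(S + 1) = (12 − 1)/(12 + 1) = 11/13
RL = −20·log₁₀|Γ| = −20·log₁₀(0.846)

|Γ| ≈ 0.846; return loss ≈ 1.45 dB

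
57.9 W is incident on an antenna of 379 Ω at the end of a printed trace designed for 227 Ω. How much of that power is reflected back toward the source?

Γ = (379 − 227)/(379 + 227) = 0.251
|Γ|² = 0.0629
P_refl = |Γ|²·P_inc = 3.64 W, P_del = (1 − |Γ|²)·P_inc = 54.3 W

P_reflected ≈ 3.64 W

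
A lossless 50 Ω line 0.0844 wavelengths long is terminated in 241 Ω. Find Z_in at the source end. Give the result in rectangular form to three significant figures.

Z_in ≈ 36 − j72.5 Ω

βl = 2π × 0.0844 = 30.4°
tan(βl) = tan(30.4°) = 0.586
Z_in = Z_0·(Z_L + jZ_0·tanβl)/(Z_0 + jZ_L·tanβl)
     = 50·(241 + j29.3)/(50 + j141)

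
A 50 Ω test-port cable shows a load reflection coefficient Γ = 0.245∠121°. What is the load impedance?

Z_L = Z_0·(1 + Γ)/(1 − Γ) = 50·(0.874 + j0.21)/(1.13 − j0.21)

Z_L ≈ 35.8 + j16 Ω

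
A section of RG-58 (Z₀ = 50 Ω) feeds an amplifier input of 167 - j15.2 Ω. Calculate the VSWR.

VSWR ≈ 3.37

Γ = (Z_L − Z_0)/(Z_L + Z_0) = (117 − j15.2)/(217 − j15.2)
|Γ| = 118/218 = 0.542
VSWR = (1 + |Γ|)/(1 − |Γ|) = 1.54/0.458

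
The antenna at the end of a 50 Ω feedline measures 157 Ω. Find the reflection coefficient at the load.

Γ = 0.517

Γ = (Z_L − Z_0)/(Z_L + Z_0) = (157 − 50)/(157 + 50) = 107/207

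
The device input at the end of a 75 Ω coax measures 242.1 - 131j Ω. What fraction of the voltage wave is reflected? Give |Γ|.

|Γ| ≈ 0.619

Γ = (Z_L − Z_0)/(Z_L + Z_0) = (167.1 − j131)/(317.1 − j131)
|Γ| = 212/343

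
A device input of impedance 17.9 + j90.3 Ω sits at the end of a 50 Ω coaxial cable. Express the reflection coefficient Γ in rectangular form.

Γ = (Z_L − Z_0)/(Z_L + Z_0) = (-32.1 + j90.3)/(67.9 + j90.3)

Γ ≈ 0.468 + j0.707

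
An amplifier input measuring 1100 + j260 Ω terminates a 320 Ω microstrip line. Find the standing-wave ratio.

Γ = (Z_L − Z_0)/(Z_L + Z_0) = (780 + j260)/(1420 + j260)
|Γ| = 822/1440 = 0.57
VSWR = (1 + |Γ|)/(1 − |Γ|) = 1.57/0.43

VSWR ≈ 3.65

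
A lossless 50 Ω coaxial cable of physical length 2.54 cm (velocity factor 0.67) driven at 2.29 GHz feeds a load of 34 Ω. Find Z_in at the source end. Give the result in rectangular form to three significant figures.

λ = v/f = 0.67·c / 2.29 GHz = 0.0878 m
βl = 2π·l/λ = 2π × 0.289 = 104°
tan(βl) = tan(104°) = -3.96
Z_in = Z_0·(Z_L + jZ_0·tanβl)/(Z_0 + jZ_L·tanβl)
     = 50·(34 − j198)/(50 − j135)

Z_in ≈ 68.7 − j12.9 Ω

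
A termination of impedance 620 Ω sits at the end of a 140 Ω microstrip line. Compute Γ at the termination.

Γ = 0.632

Γ = (Z_L − Z_0)/(Z_L + Z_0) = (620 − 140)/(620 + 140) = 480/760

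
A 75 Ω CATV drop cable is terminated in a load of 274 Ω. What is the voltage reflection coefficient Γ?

Γ = (Z_L − Z_0)/(Z_L + Z_0) = (274 − 75)/(274 + 75) = 199/349

Γ = 0.57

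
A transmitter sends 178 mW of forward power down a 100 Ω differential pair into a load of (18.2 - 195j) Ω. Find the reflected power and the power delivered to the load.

P_reflected ≈ 153 mW; P_delivered ≈ 24.9 mW

|Γ| = |(-81.8 − j195)/(118.2 − j195)| = 0.927
|Γ|² = 0.86
P_refl = |Γ|²·P_inc = 153 mW, P_del = (1 − |Γ|²)·P_inc = 24.9 mW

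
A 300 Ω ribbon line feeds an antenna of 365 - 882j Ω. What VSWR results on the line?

Γ = (Z_L − Z_0)/(Z_L + Z_0) = (65 − j882)/(665 − j882)
|Γ| = 884/1100 = 0.801
VSWR = (1 + |Γ|)/(1 − |Γ|) = 1.8/0.199

VSWR ≈ 9.03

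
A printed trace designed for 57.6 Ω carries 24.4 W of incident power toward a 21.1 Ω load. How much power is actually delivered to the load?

Γ = (21.1 − 57.6)/(21.1 + 57.6) = -0.464
|Γ|² = 0.215
P_refl = |Γ|²·P_inc = 5.25 W, P_del = (1 − |Γ|²)·P_inc = 19.2 W

P_delivered ≈ 19.2 W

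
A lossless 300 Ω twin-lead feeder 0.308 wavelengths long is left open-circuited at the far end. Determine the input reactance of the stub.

X_in ≈ 114 Ω (inductive)

βl = 2π × 0.308 = 111°
tan(βl) = -2.62
For an open-circuited stub, Z_in = −jZ_0·cot(βl) = −jZ_0/tan(βl)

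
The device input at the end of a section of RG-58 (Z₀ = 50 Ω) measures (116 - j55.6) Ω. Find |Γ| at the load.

Γ = (Z_L − Z_0)/(Z_L + Z_0) = (66 − j55.6)/(166 − j55.6)
|Γ| = 86.3/175

|Γ| ≈ 0.493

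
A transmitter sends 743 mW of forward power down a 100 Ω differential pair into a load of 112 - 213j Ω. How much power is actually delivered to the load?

P_delivered ≈ 369 mW

|Γ| = |(12 − j213)/(212 − j213)| = 0.71
|Γ|² = 0.504
P_refl = |Γ|²·P_inc = 374 mW, P_del = (1 − |Γ|²)·P_inc = 369 mW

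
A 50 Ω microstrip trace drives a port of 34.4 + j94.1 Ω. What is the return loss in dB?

Γ = (-15.6 + j94.1)/(84.4 + j94.1), |Γ| = 0.755
RL = −20·log₁₀|Γ| = −20·log₁₀(0.755)

RL ≈ 2.45 dB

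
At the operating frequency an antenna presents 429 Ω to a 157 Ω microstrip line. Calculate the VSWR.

VSWR ≈ 2.73

Γ = (429 − 157)/(429 + 157) = 0.464
VSWR = (1 + 0.464)/(1 − 0.464)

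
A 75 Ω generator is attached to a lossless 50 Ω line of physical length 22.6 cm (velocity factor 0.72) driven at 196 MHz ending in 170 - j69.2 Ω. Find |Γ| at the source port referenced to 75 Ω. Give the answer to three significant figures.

λ = v/f = 0.72·c / 196 MHz = 1.1 m
βl = 2π·l/λ = 2π × 0.205 = 73.8°
tan(βl) = 3.45
Z_in = Z_0·(Z_L + jZ_0·tanβl)/(Z_0 + jZ_L·tanβl) = 12.8 − j8.18 Ω
Γ_s = (Z_in − Z_s)/(Z_in + Z_s) = (-62.2 − j8.18)/(87.8 − j8.18), |Γ_s| = 0.711

|Γ| ≈ 0.711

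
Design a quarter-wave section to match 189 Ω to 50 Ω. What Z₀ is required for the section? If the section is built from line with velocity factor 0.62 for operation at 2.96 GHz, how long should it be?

Z_qwt = √(Z_0·R_L) = √(50 × 189) = √9450
λ = 0.62·c/f = 0.0628 m, so l = λ/4 = 0.0157 m

Z_qwt ≈ 97.2 Ω; length ≈ 1.57 cm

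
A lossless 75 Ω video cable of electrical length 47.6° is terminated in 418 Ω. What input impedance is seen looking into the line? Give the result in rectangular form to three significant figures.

tan(βl) = tan(47.6°) = 1.1
Z_in = Z_0·(Z_L + jZ_0·tanβl)/(Z_0 + jZ_L·tanβl)
     = 75·(418 + j82.1)/(75 + j458)

Z_in ≈ 24 − j64.5 Ω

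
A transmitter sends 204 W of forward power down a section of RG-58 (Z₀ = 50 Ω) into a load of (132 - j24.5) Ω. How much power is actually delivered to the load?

P_delivered ≈ 160 W

|Γ| = |(82 − j24.5)/(182 − j24.5)| = 0.466
|Γ|² = 0.217
P_refl = |Γ|²·P_inc = 44.3 W, P_del = (1 − |Γ|²)·P_inc = 160 W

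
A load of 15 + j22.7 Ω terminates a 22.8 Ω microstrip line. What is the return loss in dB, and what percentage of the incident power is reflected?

RL ≈ 5.28 dB; 29.6% of incident power reflected

Γ = (-7.8 + j22.7)/(37.8 + j22.7), |Γ| = 0.544
RL = −20·log₁₀(0.544) = 5.28 dB
P_refl/P_inc = |Γ|² = 0.296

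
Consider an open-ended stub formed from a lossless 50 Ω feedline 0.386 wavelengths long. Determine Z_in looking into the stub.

Z_in ≈ +j57.4 Ω

βl = 2π × 0.386 = 139°
tan(βl) = -0.871
For an open-ended stub, Z_in = −jZ_0·cot(βl) = −jZ_0/tan(βl)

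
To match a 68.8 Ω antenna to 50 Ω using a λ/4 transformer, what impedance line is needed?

Z_qwt ≈ 58.7 Ω

Z_qwt = √(Z_0·R_L) = √(50 × 68.8) = √3440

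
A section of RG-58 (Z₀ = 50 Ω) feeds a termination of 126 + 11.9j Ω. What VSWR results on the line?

VSWR ≈ 2.55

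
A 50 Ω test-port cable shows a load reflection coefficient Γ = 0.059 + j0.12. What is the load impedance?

Z_L = Z_0·(1 + Γ)/(1 − Γ) = 50·(1.06 + j0.12)/(0.941 − j0.12)

Z_L ≈ 54.6 + j13.3 Ω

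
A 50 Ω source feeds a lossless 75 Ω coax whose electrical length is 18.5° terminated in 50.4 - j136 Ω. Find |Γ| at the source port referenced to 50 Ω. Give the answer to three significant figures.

tan(βl) = 0.335
Z_in = Z_0·(Z_L + jZ_0·tanβl)/(Z_0 + jZ_L·tanβl) = 21.3 − j72 Ω
Γ_s = (Z_in − Z_s)/(Z_in + Z_s) = (-28.7 − j72)/(71.3 − j72), |Γ_s| = 0.765

|Γ| ≈ 0.765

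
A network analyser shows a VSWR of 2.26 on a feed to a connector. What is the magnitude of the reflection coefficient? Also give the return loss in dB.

|Γ| ≈ 0.387; return loss ≈ 8.26 dB

|Γ| = (S − 1)/(S + 1) = (2.26 − 1)/(2.26 + 1) = 1.26/3.26
RL = −20·log₁₀|Γ| = −20·log₁₀(0.387)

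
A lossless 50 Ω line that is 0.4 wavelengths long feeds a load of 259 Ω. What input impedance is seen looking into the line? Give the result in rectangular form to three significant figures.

βl = 2π × 0.4 = 144°
tan(βl) = tan(144°) = -0.727
Z_in = Z_0·(Z_L + jZ_0·tanβl)/(Z_0 + jZ_L·tanβl)
     = 50·(259 − j36.3)/(50 − j188)

Z_in ≈ 26.1 + j61.9 Ω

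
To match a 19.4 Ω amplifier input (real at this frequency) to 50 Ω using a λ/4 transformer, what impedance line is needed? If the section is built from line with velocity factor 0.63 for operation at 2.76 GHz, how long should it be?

Z_qwt = √(Z_0·R_L) = √(50 × 19.4) = √970
λ = 0.63·c/f = 0.0685 m, so l = λ/4 = 0.0171 m

Z_qwt ≈ 31.1 Ω; length ≈ 1.71 cm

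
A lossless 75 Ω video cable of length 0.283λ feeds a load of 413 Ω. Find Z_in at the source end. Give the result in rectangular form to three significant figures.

Z_in ≈ 14.2 + j15.2 Ω

βl = 2π × 0.283 = 102°
tan(βl) = tan(102°) = -4.75
Z_in = Z_0·(Z_L + jZ_0·tanβl)/(Z_0 + jZ_L·tanβl)
     = 75·(413 − j357)/(75 − j1960)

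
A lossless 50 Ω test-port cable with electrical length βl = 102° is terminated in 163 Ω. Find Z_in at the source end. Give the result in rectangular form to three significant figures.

Z_in ≈ 16 + j9.59 Ω

tan(βl) = tan(102°) = -4.7
Z_in = Z_0·(Z_L + jZ_0·tanβl)/(Z_0 + jZ_L·tanβl)
     = 50·(163 − j235)/(50 − j767)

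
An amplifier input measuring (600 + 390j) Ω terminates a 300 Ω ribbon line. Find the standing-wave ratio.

VSWR ≈ 3.01

Γ = (Z_L − Z_0)/(Z_L + Z_0) = (300 + j390)/(900 + j390)
|Γ| = 492/981 = 0.502
VSWR = (1 + |Γ|)/(1 − |Γ|) = 1.5/0.498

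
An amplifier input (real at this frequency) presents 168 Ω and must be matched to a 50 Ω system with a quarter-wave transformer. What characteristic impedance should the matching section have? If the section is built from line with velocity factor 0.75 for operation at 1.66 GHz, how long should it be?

Z_qwt ≈ 91.7 Ω; length ≈ 3.39 cm

Z_qwt = √(Z_0·R_L) = √(50 × 168) = √8400
λ = 0.75·c/f = 0.136 m, so l = λ/4 = 0.0339 m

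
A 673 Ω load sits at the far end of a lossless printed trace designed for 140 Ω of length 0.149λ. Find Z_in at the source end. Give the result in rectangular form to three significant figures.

Z_in ≈ 43.9 − j96.3 Ω

βl = 2π × 0.149 = 53.6°
tan(βl) = tan(53.6°) = 1.36
Z_in = Z_0·(Z_L + jZ_0·tanβl)/(Z_0 + jZ_L·tanβl)
     = 140·(673 + j190)/(140 + j914)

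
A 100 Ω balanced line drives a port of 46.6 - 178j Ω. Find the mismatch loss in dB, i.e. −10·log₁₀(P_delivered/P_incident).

mismatch loss ≈ 4.55 dB

Γ = (-53.4 − j178)/(146.6 − j178), |Γ| = 0.806
|Γ|² = 0.649, so P_del/P_inc = 1 − |Γ|² = 0.351
ML = −10·log₁₀(1 − |Γ|²)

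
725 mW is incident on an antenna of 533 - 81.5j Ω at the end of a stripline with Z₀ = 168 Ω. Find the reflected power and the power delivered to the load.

|Γ| = |(365 − j81.5)/(701 − j81.5)| = 0.53
|Γ|² = 0.281
P_refl = |Γ|²·P_inc = 204 mW, P_del = (1 − |Γ|²)·P_inc = 521 mW

P_reflected ≈ 204 mW; P_delivered ≈ 521 mW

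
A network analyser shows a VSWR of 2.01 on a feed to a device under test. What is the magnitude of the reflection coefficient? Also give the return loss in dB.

|Γ| = (S − 1)/(S + 1) = (2.01 − 1)/(2.01 + 1) = 1.01/3.01
RL = −20·log₁₀|Γ| = −20·log₁₀(0.336)

|Γ| ≈ 0.336; return loss ≈ 9.48 dB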